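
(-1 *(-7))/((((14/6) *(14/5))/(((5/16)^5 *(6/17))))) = 140625/124780544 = 0.00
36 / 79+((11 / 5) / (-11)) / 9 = 1541 / 3555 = 0.43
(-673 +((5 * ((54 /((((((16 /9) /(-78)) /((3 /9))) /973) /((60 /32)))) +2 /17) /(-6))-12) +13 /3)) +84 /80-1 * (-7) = 6527967807 /5440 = 1199994.08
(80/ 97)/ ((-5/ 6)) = -96/ 97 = -0.99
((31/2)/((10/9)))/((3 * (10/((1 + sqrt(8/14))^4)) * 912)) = 341 * sqrt(7)/372400 + 7223/2979200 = 0.00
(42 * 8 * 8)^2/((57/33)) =79478784/19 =4183093.89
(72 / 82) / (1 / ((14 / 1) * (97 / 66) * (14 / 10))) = 57036 / 2255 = 25.29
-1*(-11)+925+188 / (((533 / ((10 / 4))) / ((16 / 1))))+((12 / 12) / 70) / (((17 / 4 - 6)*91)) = 868489638 / 914095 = 950.11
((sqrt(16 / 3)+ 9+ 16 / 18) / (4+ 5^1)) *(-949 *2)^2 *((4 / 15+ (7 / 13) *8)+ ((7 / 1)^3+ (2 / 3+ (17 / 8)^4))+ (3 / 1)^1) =20563479925079 *sqrt(3) / 103680+ 1830149713332031 / 1244160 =1814520332.96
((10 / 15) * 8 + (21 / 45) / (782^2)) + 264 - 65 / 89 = 73094444721 / 272128180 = 268.60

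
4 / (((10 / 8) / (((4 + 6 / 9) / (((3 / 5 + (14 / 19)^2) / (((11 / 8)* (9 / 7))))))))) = 47652 / 2063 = 23.10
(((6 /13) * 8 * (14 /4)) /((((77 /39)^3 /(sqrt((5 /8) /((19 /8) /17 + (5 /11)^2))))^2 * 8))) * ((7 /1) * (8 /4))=138043024470 /200337180659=0.69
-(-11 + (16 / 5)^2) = 19 / 25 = 0.76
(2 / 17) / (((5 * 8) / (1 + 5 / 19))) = 6 / 1615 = 0.00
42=42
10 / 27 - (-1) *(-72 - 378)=-449.63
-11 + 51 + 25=65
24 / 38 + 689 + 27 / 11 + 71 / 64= 9272183 / 13376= 693.20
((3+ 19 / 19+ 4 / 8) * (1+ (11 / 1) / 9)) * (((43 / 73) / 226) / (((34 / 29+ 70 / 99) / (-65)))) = -40122225 / 44511604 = -0.90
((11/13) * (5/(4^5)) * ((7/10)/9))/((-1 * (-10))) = 77/2396160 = 0.00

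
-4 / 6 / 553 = -2 / 1659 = -0.00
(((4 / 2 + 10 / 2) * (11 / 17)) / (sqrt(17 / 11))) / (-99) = -7 * sqrt(187) / 2601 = -0.04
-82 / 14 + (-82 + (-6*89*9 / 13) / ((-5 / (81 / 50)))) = 363126 / 11375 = 31.92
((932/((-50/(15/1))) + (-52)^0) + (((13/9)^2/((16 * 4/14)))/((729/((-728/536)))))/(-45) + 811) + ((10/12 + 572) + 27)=6450387211381/5697047520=1132.23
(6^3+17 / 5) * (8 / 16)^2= 1097 / 20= 54.85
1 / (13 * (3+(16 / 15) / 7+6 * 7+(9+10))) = 105 / 87568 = 0.00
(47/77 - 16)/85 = -237/1309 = -0.18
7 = 7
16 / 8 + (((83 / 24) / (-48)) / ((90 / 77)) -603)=-601.06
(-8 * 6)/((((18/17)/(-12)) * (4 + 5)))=544/9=60.44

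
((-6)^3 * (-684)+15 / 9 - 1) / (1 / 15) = 2216170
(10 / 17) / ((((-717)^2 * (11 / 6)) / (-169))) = -3380 / 32044881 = -0.00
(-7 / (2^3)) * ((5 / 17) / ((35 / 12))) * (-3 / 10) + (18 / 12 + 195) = 66819 / 340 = 196.53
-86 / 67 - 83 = -5647 / 67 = -84.28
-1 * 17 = -17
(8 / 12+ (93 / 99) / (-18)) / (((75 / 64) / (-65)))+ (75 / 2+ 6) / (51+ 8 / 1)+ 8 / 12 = -3435815 / 105138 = -32.68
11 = 11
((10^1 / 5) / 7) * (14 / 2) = 2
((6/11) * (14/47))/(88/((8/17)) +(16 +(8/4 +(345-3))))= 84/282799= 0.00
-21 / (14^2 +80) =-7 / 92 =-0.08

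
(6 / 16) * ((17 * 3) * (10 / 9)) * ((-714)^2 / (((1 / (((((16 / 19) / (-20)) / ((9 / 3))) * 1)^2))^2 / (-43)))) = -2650032896 / 146611125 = -18.08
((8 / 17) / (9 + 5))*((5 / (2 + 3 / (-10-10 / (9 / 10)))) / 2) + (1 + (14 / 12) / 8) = 2401585 / 2016336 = 1.19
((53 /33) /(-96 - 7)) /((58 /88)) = -212 /8961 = -0.02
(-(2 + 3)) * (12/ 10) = -6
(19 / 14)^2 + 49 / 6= 5885 / 588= 10.01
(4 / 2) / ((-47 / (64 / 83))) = -128 / 3901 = -0.03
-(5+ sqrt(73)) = -sqrt(73)- 5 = -13.54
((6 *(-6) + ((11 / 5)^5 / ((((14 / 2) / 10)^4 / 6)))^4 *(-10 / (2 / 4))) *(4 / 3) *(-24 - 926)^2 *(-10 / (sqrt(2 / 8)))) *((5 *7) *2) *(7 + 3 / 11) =35204205177348501129578120745200640000 / 52223176609373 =674110758153881834017002.10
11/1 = 11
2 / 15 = 0.13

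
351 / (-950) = -351 / 950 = -0.37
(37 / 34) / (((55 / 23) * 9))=851 / 16830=0.05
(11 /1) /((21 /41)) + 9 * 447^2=37764352 /21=1798302.48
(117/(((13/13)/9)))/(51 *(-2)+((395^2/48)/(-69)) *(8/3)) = -1307826/282709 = -4.63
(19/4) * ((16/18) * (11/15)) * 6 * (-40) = -6688/9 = -743.11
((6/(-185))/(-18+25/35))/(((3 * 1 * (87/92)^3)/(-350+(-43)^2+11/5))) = 3030653696/2729738825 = 1.11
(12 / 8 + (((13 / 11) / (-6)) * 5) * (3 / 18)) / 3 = 529 / 1188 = 0.45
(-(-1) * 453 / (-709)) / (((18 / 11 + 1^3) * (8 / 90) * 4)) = -224235 / 328976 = -0.68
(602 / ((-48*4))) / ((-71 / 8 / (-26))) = -3913 / 426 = -9.19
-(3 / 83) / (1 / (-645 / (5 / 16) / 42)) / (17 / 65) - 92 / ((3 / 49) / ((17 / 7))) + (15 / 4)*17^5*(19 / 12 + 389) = 985950502230149 / 474096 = 2079643157.15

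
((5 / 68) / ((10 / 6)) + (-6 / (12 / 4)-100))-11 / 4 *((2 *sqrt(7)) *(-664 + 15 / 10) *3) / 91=-6933 / 68 + 43725 *sqrt(7) / 364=215.86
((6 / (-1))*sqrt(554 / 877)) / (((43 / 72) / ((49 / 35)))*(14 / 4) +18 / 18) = -864*sqrt(485858) / 314843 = -1.91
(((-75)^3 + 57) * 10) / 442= -2109090 / 221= -9543.39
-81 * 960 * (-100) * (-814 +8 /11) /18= -3864672000 /11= -351333818.18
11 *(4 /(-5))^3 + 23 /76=-5.33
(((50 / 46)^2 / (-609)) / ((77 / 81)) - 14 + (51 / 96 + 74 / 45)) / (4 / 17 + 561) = -2393891389741 / 113605360212960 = -0.02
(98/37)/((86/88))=2.71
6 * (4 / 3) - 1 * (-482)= 490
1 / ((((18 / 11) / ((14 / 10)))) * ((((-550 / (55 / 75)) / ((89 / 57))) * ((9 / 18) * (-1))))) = 6853 / 1923750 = 0.00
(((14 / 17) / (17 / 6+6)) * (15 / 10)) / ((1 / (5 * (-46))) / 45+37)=186300 / 49291007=0.00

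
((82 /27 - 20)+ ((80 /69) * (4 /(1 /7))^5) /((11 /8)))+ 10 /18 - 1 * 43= 14511976.85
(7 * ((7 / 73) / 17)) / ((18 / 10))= 245 / 11169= 0.02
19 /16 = 1.19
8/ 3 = 2.67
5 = 5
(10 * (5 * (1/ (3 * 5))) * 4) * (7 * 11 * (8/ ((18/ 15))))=61600/ 9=6844.44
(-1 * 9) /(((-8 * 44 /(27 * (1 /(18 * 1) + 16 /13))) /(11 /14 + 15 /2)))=33669 /4576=7.36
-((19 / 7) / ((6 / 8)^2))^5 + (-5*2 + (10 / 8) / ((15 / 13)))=-2625.08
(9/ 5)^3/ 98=729/ 12250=0.06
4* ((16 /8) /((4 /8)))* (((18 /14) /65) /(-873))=-16 /44135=-0.00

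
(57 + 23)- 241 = -161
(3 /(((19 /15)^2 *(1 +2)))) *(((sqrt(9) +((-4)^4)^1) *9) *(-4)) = -2097900 /361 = -5811.36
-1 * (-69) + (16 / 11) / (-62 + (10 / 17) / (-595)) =23791871 / 344927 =68.98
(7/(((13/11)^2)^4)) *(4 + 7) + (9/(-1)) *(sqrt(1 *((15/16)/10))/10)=16505633837/815730721 - 9 *sqrt(6)/80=19.96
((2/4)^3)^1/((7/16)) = 0.29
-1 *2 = -2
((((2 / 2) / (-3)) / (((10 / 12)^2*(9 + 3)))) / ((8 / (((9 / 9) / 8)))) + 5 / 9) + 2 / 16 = 9791 / 14400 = 0.68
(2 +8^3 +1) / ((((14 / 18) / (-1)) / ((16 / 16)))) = -4635 / 7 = -662.14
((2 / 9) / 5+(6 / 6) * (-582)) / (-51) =26188 / 2295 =11.41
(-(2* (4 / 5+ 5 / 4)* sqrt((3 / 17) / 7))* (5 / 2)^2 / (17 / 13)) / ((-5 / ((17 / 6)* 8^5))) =1091584* sqrt(357) / 357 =57772.75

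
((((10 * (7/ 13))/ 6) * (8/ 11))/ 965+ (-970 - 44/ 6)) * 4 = -107893616/ 27599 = -3909.33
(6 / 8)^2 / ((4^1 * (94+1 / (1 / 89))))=3 / 3904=0.00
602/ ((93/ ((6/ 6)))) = 602/ 93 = 6.47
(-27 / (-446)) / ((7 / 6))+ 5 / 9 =8534 / 14049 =0.61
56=56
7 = 7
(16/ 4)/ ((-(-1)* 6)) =2/ 3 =0.67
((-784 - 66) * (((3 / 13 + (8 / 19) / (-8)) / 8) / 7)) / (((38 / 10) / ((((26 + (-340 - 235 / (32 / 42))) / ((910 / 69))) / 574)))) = 3212524425 / 54910052288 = 0.06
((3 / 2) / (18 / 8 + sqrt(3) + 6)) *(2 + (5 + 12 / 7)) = 4026 / 2429 - 488 *sqrt(3) / 2429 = 1.31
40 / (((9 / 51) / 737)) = 501160 / 3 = 167053.33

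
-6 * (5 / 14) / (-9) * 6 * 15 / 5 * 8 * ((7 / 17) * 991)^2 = 1649896080 / 289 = 5708982.98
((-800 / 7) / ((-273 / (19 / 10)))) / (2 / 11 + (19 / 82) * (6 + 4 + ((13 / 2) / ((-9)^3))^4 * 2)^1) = 1032592511191760640 / 3244094112765186317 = 0.32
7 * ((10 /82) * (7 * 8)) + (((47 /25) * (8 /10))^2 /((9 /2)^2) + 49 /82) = 5034858457 /103781250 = 48.51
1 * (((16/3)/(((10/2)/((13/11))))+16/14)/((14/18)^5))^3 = 163129408996720890880512/270927312352350952375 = 602.12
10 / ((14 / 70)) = 50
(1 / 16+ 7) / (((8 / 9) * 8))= 1017 / 1024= 0.99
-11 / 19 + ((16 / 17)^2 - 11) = -10.69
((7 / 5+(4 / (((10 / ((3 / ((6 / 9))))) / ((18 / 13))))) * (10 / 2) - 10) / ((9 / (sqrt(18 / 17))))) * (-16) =-7.06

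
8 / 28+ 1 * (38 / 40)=173 / 140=1.24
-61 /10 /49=-61 /490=-0.12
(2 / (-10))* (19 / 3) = -19 / 15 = -1.27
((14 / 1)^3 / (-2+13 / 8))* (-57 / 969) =21952 / 51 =430.43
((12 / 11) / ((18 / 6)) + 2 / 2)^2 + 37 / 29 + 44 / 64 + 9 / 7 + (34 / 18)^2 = 276204065 / 31833648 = 8.68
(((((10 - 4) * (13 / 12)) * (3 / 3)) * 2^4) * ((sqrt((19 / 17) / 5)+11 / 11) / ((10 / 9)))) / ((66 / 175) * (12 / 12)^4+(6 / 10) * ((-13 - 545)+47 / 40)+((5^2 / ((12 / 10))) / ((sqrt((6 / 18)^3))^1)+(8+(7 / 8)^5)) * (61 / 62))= -153969839282817073152 / 477824752055591591809 - 153969839282817073152 * sqrt(1615) / 40615103924725285303765 - 29101364273479680000 * sqrt(3) / 477824752055591591809 - 5820272854695936000 * sqrt(4845) / 8123020784945057060753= -0.63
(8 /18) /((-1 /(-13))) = 52 /9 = 5.78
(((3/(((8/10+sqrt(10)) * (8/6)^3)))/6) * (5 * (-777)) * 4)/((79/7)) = 407925/16432 - 2039625 * sqrt(10)/65728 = -73.30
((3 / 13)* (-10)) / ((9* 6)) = -5 / 117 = -0.04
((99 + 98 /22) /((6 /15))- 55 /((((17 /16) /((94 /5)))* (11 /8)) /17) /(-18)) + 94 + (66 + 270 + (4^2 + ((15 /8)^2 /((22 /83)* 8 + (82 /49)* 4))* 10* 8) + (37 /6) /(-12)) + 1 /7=139577805847 /99370656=1404.62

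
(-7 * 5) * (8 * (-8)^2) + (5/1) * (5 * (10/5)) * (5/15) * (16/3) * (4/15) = -17896.30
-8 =-8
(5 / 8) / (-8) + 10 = 635 / 64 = 9.92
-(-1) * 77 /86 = 77 /86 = 0.90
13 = 13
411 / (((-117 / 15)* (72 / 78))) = -685 / 12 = -57.08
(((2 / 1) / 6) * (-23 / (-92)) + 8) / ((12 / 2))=97 / 72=1.35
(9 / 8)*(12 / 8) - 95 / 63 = 181 / 1008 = 0.18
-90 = -90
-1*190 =-190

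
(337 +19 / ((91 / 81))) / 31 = 11.42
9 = 9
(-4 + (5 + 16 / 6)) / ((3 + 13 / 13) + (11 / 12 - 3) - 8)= -44 / 73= -0.60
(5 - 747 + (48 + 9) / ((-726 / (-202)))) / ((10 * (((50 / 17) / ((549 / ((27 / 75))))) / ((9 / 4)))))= -820025379 / 9680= -84713.37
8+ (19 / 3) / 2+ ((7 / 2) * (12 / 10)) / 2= 199 / 15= 13.27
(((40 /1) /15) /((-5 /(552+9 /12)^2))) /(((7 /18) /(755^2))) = -1671947509815 /7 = -238849644259.29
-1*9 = -9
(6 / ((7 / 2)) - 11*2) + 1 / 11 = -1555 / 77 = -20.19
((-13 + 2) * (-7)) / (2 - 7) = -77 / 5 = -15.40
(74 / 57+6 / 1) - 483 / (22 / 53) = -1449991 / 1254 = -1156.29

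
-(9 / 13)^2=-81 / 169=-0.48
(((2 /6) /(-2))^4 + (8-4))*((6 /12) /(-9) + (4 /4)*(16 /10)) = 144143 /23328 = 6.18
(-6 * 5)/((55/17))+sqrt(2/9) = -8.80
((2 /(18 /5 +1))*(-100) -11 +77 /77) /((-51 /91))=37310 /391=95.42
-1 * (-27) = 27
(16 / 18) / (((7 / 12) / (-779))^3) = -2116944482.52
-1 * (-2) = 2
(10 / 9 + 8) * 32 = 291.56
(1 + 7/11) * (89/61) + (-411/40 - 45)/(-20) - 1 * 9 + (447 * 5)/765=-25383769/27376800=-0.93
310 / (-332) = -155 / 166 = -0.93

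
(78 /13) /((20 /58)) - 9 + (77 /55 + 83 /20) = 13.95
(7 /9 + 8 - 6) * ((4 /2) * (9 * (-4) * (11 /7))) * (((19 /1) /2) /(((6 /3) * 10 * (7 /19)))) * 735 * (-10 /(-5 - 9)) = -1489125 /7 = -212732.14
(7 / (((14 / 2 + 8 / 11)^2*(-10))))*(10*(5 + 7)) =-10164 / 7225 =-1.41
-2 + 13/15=-17/15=-1.13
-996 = -996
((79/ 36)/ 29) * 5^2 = 1975/ 1044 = 1.89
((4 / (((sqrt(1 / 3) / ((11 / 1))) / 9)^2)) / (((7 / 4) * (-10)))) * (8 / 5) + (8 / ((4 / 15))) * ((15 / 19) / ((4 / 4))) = -35675298 / 3325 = -10729.41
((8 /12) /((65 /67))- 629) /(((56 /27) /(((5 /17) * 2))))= -157527 /884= -178.20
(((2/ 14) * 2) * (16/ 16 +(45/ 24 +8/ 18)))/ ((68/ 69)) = 5497/ 5712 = 0.96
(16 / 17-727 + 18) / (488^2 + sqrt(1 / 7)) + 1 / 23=12037* sqrt(7) / 6748795203567 + 6287282371759 / 155222289682041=0.04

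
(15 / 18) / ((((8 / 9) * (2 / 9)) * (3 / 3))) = 135 / 32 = 4.22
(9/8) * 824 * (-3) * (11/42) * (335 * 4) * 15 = -102479850/7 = -14639978.57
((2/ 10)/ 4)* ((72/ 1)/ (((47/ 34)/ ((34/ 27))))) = 2312/ 705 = 3.28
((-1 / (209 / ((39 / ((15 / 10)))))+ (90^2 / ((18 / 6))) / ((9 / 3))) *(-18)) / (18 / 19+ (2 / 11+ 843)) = -3385332 / 176423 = -19.19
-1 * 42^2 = -1764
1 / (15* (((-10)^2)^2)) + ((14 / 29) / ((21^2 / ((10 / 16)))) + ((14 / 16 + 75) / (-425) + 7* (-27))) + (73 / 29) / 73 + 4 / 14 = -41898067771 / 221850000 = -188.86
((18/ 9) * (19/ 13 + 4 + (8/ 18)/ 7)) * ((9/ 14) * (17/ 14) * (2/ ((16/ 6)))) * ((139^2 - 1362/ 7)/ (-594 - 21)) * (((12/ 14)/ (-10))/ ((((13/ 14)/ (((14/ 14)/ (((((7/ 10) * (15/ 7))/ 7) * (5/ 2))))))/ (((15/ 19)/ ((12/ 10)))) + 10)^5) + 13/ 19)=-3484828938909250054978405666925/ 25314655623365954097966238616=-137.66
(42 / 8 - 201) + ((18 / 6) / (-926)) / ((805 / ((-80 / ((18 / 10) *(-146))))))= -12782410091 / 65299668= -195.75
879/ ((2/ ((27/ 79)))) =23733/ 158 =150.21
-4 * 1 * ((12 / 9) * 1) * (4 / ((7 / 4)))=-256 / 21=-12.19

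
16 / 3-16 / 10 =56 / 15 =3.73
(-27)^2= 729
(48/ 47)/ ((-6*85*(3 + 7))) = -0.00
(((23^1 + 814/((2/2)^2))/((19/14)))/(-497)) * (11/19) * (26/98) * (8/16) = -119691/1255919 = -0.10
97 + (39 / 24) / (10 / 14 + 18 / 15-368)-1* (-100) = 20192833 / 102504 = 197.00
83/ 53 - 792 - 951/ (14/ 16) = -696475/ 371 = -1877.29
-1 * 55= -55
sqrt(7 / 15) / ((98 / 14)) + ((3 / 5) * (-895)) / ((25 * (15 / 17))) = -3043 / 125 + sqrt(105) / 105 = -24.25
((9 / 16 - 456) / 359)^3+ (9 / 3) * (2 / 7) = -1571507497617 / 1326604095488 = -1.18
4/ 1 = 4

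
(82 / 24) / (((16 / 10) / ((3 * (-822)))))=-84255 / 16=-5265.94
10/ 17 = 0.59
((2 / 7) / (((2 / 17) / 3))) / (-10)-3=-261 / 70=-3.73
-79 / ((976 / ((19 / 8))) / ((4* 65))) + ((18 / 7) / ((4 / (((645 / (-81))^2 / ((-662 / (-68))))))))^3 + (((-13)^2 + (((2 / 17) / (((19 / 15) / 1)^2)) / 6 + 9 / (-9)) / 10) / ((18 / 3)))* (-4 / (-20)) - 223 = -383959261777707636886219201 / 1979744309373796282144800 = -193.94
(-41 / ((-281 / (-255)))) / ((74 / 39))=-407745 / 20794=-19.61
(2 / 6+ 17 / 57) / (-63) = -0.01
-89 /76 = -1.17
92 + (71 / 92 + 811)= 83147 / 92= 903.77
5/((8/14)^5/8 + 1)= 4.96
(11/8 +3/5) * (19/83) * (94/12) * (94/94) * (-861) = -20246989/6640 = -3049.25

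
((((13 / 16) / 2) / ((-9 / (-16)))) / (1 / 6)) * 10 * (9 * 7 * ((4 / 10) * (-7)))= -7644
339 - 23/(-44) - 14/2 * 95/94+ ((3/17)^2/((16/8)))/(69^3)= 7252324084901/21814895652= 332.45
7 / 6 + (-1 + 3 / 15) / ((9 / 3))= 9 / 10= 0.90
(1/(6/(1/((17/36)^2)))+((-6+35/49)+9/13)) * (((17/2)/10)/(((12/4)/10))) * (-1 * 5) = 252865/4641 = 54.49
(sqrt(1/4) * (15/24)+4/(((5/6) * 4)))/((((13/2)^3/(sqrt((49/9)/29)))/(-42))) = -5929 * sqrt(29)/318565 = -0.10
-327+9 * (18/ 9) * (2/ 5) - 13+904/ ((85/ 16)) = -13824/ 85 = -162.64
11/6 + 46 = 287/6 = 47.83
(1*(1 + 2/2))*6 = 12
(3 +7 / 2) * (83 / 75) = 1079 / 150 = 7.19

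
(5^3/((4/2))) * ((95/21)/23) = 12.29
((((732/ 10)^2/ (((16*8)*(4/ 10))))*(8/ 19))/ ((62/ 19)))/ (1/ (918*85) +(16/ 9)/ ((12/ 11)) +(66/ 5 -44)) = -29034963/ 62720936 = -0.46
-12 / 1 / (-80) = 3 / 20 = 0.15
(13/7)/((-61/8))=-104/427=-0.24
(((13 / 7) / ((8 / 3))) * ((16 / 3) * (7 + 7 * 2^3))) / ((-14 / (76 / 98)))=-4446 / 343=-12.96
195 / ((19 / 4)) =780 / 19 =41.05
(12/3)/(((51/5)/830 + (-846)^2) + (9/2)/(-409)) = 848675/151852569348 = 0.00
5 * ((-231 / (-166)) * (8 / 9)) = 6.18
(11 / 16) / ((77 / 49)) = 7 / 16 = 0.44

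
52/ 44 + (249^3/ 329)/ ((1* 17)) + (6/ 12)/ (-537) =182465501629/ 66075702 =2761.46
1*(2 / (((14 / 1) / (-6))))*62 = -372 / 7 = -53.14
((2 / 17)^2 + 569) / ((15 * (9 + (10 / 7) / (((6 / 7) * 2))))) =65778 / 17051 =3.86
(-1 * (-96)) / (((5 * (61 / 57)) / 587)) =3212064 / 305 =10531.36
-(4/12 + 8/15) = -0.87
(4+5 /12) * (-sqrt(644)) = -53 * sqrt(161) /6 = -112.08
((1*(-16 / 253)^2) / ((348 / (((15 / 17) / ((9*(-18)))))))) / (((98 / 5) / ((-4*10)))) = 16000 / 125247498453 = 0.00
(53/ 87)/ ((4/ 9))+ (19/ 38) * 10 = 739/ 116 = 6.37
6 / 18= 1 / 3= 0.33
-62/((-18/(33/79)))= 341/237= 1.44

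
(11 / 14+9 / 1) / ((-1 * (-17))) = 137 / 238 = 0.58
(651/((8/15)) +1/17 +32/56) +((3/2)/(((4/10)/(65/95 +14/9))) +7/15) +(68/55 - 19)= 1206101641/994840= 1212.36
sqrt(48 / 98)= 2 * sqrt(6) / 7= 0.70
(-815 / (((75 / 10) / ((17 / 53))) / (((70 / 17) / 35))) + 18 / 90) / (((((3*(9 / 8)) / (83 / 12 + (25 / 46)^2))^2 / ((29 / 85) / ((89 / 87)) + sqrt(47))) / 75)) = -129993394318480*sqrt(47) / 97309950453 - 21864888924368336 / 49076651678463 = -9603.79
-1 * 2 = -2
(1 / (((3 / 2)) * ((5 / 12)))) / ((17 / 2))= 16 / 85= 0.19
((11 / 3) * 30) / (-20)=-11 / 2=-5.50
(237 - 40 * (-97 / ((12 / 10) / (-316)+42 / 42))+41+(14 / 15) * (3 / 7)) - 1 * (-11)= 4184.19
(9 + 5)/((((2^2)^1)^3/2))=7/16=0.44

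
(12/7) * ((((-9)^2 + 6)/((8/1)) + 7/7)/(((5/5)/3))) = 855/14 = 61.07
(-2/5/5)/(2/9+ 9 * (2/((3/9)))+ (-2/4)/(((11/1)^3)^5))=-150380934098963436/101924855333741884175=-0.00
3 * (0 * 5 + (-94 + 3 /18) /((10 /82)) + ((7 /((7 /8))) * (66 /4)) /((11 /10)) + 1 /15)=-19481 /10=-1948.10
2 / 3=0.67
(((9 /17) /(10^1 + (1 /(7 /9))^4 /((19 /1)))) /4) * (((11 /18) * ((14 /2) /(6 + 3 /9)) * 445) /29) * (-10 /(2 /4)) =-1234053975 /456272486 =-2.70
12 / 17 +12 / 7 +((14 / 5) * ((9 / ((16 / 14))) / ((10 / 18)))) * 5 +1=480451 / 2380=201.87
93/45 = 31/15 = 2.07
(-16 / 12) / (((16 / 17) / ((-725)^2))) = -8935625 / 12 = -744635.42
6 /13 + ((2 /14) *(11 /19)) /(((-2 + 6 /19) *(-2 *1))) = 2831 /5824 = 0.49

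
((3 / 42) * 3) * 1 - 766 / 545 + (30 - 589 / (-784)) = 12630421 / 427280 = 29.56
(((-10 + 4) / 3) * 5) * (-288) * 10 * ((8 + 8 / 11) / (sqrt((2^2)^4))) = 172800 / 11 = 15709.09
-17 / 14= -1.21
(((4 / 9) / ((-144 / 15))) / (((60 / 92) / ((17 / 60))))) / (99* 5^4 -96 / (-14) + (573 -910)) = -161 / 492648480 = -0.00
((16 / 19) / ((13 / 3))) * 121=5808 / 247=23.51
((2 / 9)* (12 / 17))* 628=5024 / 51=98.51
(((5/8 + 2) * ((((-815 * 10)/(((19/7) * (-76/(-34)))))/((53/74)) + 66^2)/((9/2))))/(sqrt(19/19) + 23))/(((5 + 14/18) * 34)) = 166106143/541234304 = 0.31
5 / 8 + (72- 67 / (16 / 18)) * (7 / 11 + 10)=-388 / 11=-35.27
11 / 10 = 1.10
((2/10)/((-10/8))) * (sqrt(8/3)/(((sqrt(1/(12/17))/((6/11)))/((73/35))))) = -7008 * sqrt(34)/163625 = -0.25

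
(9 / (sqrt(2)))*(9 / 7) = 81*sqrt(2) / 14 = 8.18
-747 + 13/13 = -746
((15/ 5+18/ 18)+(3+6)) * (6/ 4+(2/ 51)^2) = 101543/ 5202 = 19.52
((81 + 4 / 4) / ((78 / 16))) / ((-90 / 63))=-2296 / 195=-11.77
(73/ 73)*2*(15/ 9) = 10/ 3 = 3.33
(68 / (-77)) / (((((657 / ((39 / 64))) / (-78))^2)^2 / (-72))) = 124806800313 / 71652624203776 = 0.00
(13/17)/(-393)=-13/6681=-0.00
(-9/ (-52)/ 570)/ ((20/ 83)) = 249/ 197600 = 0.00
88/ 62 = 44/ 31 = 1.42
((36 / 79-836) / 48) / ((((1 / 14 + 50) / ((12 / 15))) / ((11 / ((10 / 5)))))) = -1270654 / 830685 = -1.53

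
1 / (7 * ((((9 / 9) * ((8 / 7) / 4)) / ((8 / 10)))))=2 / 5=0.40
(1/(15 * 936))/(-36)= -1/505440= -0.00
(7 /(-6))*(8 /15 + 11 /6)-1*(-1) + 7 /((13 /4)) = 919 /2340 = 0.39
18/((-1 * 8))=-9/4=-2.25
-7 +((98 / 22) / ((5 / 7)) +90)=4908 / 55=89.24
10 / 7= 1.43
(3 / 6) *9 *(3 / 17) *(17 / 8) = 27 / 16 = 1.69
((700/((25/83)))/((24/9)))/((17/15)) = 26145/34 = 768.97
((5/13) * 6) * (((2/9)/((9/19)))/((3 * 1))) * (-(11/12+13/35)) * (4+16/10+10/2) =-544787/110565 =-4.93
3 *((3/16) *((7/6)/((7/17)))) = 51/32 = 1.59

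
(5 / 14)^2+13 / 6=1349 / 588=2.29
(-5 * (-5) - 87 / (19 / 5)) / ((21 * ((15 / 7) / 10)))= 80 / 171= 0.47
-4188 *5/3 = -6980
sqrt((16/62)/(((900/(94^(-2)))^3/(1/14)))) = 0.00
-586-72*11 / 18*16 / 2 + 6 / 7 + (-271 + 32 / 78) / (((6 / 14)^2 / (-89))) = 319848871 / 2457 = 130178.62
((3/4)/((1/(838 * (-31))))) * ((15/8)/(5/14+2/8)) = -4091535/68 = -60169.63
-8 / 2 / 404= -1 / 101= -0.01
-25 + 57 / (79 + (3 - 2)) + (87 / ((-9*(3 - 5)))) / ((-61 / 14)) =-371809 / 14640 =-25.40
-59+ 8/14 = -409/7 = -58.43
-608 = -608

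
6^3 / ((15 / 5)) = 72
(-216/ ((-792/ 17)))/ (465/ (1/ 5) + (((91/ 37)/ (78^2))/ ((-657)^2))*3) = 127065379428/ 63719550566177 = 0.00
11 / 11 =1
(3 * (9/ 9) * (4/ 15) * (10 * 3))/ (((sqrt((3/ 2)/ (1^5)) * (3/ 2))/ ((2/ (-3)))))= -32 * sqrt(6)/ 9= -8.71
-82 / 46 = -41 / 23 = -1.78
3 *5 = 15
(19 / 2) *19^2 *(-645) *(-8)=17696220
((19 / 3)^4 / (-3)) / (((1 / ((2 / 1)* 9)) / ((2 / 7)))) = -521284 / 189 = -2758.12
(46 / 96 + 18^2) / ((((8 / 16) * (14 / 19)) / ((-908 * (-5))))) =47982125 / 12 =3998510.42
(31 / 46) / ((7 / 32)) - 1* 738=-734.92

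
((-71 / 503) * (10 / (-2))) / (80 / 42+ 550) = 1491 / 1165954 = 0.00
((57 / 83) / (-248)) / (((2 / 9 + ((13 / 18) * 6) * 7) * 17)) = -513 / 96230200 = -0.00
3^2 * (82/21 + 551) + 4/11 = 384577/77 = 4994.51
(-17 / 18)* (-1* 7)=119 / 18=6.61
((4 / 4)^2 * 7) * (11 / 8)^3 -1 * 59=-20891 / 512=-40.80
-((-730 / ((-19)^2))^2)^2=-283982410000 / 16983563041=-16.72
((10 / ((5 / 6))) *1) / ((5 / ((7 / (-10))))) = -42 / 25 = -1.68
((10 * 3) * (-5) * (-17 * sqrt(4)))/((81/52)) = 88400/27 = 3274.07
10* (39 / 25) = 78 / 5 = 15.60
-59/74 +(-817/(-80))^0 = 15/74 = 0.20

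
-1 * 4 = -4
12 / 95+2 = 202 / 95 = 2.13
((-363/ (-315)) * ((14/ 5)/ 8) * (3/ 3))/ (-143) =-11/ 3900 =-0.00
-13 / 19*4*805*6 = -251160 / 19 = -13218.95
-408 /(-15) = 136 /5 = 27.20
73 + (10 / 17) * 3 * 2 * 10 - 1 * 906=-13561 / 17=-797.71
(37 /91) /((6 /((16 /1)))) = 1.08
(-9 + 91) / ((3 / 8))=656 / 3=218.67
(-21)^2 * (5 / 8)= 2205 / 8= 275.62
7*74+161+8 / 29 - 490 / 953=18758937 / 27637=678.76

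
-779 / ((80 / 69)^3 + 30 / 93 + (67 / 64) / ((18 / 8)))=-126930621456 / 382326017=-332.00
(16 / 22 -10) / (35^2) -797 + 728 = -929877 / 13475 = -69.01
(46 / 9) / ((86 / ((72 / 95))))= 184 / 4085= 0.05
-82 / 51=-1.61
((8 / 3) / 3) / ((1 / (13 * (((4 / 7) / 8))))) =52 / 63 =0.83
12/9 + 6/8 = 25/12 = 2.08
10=10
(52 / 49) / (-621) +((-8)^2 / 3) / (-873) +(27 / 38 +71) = 2680070963 / 37387098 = 71.68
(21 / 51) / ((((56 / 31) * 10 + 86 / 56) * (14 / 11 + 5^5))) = 66836 / 9946020969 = 0.00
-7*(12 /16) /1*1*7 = -147 /4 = -36.75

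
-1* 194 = -194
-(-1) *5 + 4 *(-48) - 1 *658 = -845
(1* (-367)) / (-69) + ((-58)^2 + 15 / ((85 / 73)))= 3967322 / 1173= 3382.20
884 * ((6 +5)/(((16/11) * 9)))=26741/36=742.81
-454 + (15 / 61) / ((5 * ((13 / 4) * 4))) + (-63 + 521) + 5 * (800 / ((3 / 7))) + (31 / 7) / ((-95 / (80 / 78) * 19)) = 56133562547 / 6011733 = 9337.33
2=2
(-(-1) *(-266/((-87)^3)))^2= 70756/433626201009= 0.00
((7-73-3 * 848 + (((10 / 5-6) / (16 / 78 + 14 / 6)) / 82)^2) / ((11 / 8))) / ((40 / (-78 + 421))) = -1638815863202 / 100683495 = -16276.91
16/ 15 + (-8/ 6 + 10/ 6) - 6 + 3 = -1.60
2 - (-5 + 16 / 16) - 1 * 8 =-2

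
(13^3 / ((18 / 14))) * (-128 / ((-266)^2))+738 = 16714030 / 22743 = 734.91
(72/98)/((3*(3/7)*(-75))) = -4/525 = -0.01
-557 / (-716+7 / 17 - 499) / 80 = 9469 / 1651840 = 0.01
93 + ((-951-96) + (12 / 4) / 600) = -190799 / 200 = -954.00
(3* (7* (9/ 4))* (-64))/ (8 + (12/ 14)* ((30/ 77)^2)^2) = -93014946486/ 246678787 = -377.07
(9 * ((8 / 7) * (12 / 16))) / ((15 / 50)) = 180 / 7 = 25.71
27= 27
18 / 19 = 0.95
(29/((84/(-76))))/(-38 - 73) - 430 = -429.76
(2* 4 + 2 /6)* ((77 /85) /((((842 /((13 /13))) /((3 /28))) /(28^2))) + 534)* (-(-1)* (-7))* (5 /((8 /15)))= -2090421375 /7157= -292080.67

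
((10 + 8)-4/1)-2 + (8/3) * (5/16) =77/6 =12.83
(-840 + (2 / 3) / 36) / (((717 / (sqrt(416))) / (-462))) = 13970572* sqrt(26) / 6453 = 11039.24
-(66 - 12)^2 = -2916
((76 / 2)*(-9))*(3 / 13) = -1026 / 13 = -78.92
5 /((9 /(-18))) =-10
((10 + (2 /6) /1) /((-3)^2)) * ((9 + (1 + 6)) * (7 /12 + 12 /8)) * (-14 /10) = -4340 /81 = -53.58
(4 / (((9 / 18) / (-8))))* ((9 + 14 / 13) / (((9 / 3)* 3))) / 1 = -8384 / 117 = -71.66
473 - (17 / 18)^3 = 2753623 / 5832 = 472.16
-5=-5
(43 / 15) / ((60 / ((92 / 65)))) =989 / 14625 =0.07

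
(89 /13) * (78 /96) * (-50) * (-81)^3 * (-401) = -474164946225 /8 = -59270618278.12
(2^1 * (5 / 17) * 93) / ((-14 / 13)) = -6045 / 119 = -50.80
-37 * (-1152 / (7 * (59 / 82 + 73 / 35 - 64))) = -5825280 / 58543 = -99.50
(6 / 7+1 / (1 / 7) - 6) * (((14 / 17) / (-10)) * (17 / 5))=-13 / 25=-0.52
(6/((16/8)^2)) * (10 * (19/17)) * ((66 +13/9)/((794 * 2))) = 57665/80988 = 0.71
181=181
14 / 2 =7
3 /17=0.18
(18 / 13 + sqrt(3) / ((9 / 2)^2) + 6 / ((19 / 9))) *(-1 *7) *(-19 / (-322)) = -522 / 299 - 38 *sqrt(3) / 1863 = -1.78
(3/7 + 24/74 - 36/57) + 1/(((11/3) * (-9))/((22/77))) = 18295/162393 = 0.11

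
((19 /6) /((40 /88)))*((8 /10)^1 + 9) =10241 /150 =68.27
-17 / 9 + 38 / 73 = -899 / 657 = -1.37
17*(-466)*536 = -4246192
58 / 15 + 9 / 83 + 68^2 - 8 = 5751869 / 1245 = 4619.98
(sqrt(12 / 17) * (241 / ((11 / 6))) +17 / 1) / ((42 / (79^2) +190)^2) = 662151377 / 1406197532224 +28160908563 * sqrt(51) / 65739734631472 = 0.00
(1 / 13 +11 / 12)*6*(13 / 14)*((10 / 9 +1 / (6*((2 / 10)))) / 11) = 775 / 792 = 0.98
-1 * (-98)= 98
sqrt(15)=3.87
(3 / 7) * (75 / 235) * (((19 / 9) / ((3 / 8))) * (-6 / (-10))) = 152 / 329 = 0.46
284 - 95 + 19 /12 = 2287 /12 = 190.58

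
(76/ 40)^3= 6859/ 1000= 6.86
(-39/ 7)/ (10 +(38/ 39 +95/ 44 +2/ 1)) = -66924/ 181783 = -0.37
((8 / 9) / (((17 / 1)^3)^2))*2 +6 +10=3475809952 / 217238121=16.00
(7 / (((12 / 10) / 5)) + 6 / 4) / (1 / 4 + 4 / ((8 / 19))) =368 / 117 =3.15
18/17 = 1.06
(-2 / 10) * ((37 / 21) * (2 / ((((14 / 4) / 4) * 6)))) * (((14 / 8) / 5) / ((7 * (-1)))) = 74 / 11025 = 0.01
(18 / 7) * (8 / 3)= 48 / 7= 6.86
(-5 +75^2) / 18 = 2810 / 9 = 312.22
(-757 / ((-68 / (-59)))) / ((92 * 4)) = -44663 / 25024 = -1.78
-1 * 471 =-471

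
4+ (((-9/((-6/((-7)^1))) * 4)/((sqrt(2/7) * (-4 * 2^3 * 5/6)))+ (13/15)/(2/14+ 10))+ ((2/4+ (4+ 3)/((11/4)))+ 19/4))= 63 * sqrt(14)/80+ 556739/46860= 14.83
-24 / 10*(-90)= 216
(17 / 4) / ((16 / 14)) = 119 / 32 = 3.72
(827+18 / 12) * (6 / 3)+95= 1752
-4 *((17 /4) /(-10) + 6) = -223 /10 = -22.30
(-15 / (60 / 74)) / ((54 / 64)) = -592 / 27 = -21.93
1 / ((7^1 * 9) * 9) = 1 / 567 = 0.00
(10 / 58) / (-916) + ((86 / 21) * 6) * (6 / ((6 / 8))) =36552029 / 185948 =196.57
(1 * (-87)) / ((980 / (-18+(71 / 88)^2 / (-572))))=1387428411 / 868195328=1.60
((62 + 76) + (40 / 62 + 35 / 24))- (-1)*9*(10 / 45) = 105725 / 744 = 142.10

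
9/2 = 4.50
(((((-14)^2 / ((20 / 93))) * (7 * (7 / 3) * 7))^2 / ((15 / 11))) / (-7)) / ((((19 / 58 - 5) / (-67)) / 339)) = -187318069244675446 / 33875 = -5529684700949.83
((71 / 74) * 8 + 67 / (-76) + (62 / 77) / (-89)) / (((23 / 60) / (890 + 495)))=2716377391275 / 110806157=24514.68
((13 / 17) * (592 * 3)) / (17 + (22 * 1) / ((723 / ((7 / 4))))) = 33385248 / 419203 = 79.64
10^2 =100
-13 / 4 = -3.25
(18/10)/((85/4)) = 36/425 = 0.08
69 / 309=23 / 103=0.22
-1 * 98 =-98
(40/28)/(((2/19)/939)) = 89205/7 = 12743.57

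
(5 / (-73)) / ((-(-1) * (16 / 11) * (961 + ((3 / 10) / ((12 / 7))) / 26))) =-3575 / 72959631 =-0.00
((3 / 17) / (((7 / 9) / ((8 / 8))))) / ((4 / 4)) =27 / 119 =0.23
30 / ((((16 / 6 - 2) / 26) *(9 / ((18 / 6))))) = 390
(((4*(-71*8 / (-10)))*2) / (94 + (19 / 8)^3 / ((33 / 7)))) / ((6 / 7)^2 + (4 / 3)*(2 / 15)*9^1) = 2.01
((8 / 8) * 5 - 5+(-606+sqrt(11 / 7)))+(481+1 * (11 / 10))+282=sqrt(77) / 7+1581 / 10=159.35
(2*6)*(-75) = -900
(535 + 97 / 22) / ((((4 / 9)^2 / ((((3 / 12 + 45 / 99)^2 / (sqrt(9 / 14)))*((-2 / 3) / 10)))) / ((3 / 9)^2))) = -11404187*sqrt(14) / 3407360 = -12.52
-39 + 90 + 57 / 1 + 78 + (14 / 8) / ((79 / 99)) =59469 / 316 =188.19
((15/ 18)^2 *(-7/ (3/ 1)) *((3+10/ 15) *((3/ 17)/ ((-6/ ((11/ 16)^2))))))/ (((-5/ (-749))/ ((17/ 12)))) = 34892165/ 1990656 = 17.53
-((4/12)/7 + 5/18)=-41/126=-0.33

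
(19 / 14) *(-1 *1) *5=-95 / 14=-6.79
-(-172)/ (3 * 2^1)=86/ 3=28.67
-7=-7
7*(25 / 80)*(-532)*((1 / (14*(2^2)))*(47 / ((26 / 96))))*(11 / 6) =-343805 / 52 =-6611.63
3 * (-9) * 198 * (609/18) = -180873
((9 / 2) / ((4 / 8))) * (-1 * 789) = -7101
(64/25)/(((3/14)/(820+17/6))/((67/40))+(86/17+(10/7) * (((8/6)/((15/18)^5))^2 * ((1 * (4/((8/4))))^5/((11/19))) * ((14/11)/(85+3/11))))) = 1082474277500000/7624512277767893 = 0.14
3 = 3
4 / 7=0.57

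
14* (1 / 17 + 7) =1680 / 17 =98.82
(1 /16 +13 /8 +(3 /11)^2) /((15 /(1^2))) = 1137 /9680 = 0.12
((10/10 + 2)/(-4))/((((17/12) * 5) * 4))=-9/340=-0.03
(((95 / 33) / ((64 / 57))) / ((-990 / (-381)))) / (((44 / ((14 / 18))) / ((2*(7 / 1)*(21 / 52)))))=15725521 / 159464448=0.10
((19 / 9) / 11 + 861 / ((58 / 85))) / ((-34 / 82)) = -3043.65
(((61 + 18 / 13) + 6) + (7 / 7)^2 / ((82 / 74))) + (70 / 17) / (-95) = 11920928 / 172159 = 69.24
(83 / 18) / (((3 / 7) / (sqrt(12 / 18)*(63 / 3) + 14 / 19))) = 4067 / 513 + 4067*sqrt(6) / 54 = 192.41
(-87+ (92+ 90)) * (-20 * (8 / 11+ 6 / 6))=-36100 / 11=-3281.82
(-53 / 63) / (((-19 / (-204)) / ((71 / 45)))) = -255884 / 17955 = -14.25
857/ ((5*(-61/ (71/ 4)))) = -60847/ 1220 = -49.87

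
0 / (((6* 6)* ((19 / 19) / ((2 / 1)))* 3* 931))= 0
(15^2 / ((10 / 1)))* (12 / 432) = 0.62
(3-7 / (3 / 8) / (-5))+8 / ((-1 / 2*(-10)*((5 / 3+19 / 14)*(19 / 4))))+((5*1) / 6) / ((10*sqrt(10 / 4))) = sqrt(10) / 60+49549 / 7239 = 6.90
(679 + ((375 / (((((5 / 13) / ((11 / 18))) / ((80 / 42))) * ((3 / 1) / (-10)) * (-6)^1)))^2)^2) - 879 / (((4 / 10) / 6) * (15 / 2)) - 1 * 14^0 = 16334437427438908709320 / 103355177121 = 158041792220.20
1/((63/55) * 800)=11/10080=0.00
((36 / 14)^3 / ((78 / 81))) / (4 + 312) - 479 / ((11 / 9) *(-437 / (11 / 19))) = 1682025120 / 2924823083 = 0.58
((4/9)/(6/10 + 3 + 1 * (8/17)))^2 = 28900/2424249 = 0.01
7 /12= 0.58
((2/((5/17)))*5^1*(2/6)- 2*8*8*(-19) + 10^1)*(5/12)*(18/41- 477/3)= -19936400/123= -162084.55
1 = 1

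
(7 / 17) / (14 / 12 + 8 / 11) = 462 / 2125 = 0.22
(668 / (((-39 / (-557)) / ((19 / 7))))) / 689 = 7069444 / 188097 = 37.58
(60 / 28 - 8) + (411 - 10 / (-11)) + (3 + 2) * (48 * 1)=49746 / 77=646.05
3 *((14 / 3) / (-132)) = -7 / 66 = -0.11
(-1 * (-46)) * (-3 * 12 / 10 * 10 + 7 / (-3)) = -5290 / 3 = -1763.33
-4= -4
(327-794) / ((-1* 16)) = 467 / 16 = 29.19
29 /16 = 1.81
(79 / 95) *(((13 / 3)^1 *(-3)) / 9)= -1027 / 855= -1.20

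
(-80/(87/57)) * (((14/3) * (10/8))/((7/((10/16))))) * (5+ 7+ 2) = -33250/87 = -382.18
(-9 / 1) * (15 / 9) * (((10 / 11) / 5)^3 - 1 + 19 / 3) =-106600 / 1331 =-80.09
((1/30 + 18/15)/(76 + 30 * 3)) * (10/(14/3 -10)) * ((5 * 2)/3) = -185/3984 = -0.05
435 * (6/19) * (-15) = -39150/19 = -2060.53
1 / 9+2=19 / 9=2.11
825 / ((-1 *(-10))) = 165 / 2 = 82.50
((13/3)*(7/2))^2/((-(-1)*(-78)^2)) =49/1296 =0.04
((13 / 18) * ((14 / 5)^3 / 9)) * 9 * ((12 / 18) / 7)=5096 / 3375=1.51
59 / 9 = 6.56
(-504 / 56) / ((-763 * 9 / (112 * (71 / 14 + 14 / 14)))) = 680 / 763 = 0.89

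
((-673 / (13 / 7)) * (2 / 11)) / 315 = -1346 / 6435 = -0.21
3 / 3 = 1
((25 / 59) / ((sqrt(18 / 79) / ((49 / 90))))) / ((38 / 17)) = 4165*sqrt(158) / 242136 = 0.22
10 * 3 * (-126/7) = -540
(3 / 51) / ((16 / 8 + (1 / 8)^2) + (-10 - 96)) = -64 / 113135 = -0.00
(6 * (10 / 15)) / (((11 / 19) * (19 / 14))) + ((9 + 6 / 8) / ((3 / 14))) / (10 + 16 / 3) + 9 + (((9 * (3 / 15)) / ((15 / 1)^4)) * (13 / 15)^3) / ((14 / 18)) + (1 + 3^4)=7401050270239 / 74714062500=99.06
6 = 6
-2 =-2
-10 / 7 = -1.43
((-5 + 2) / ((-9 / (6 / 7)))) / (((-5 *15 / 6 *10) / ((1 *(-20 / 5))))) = 0.01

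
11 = 11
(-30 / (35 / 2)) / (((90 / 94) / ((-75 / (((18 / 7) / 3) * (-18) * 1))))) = -235 / 27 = -8.70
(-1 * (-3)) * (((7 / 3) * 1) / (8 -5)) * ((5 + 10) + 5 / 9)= 980 / 27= 36.30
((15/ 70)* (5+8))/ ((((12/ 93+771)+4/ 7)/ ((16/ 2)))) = 4836/ 167459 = 0.03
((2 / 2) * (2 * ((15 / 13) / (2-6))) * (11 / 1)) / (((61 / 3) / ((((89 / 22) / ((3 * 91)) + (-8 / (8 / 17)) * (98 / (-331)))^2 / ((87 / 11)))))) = -503551785285125 / 500750278057848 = -1.01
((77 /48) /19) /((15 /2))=77 /6840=0.01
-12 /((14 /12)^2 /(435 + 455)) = -384480 /49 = -7846.53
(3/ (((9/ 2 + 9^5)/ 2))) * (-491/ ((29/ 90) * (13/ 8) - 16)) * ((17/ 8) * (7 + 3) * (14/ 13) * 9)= 1262066400/ 1900984657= 0.66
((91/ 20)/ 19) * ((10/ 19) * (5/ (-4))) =-455/ 2888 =-0.16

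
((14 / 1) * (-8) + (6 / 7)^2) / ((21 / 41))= -223532 / 1029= -217.23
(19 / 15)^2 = 361 / 225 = 1.60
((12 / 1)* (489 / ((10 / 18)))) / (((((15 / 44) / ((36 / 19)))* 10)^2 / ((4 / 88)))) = 167308416 / 1128125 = 148.31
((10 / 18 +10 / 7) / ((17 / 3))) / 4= 125 / 1428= 0.09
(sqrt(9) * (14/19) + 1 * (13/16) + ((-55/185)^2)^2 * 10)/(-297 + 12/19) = -1766862599/168854409456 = -0.01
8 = 8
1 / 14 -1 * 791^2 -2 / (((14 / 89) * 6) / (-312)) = -8750277 / 14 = -625019.79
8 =8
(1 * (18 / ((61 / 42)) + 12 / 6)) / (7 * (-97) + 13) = -439 / 20313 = -0.02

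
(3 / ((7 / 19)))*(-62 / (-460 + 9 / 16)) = 1.10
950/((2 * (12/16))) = 633.33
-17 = -17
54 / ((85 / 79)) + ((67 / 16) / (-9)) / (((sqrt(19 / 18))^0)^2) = 608609 / 12240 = 49.72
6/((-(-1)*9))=2/3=0.67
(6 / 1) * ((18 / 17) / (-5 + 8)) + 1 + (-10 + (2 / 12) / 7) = -4897 / 714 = -6.86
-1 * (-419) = 419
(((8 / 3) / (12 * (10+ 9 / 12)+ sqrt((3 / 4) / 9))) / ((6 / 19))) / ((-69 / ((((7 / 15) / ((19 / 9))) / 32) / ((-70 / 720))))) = 1548 / 22964465-2 * sqrt(3) / 22964465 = 0.00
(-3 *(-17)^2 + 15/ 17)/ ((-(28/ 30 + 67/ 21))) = 1546020/ 7361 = 210.03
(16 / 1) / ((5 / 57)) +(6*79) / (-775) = 140886 / 775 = 181.79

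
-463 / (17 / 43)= -19909 / 17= -1171.12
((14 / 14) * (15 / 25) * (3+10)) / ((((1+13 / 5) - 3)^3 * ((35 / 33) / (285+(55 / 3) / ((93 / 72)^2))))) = 9684675 / 961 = 10077.71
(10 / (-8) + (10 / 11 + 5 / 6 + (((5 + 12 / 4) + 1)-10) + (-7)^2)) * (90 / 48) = 32005 / 352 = 90.92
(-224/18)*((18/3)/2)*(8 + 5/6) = -2968/9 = -329.78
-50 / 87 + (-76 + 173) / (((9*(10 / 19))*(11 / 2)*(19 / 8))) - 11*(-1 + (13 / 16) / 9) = 842153 / 76560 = 11.00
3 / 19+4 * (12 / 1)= 915 / 19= 48.16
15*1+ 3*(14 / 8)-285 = -1059 / 4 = -264.75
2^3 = 8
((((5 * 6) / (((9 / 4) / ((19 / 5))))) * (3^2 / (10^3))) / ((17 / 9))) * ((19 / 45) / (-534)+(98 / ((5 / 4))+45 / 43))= 1559718911 / 81323750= 19.18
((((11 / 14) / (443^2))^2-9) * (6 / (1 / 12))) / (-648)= 67938113881643 / 67938113881764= 1.00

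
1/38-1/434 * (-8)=369/8246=0.04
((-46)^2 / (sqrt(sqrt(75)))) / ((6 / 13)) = 13754*3^(3 / 4)*sqrt(5) / 45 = 1557.91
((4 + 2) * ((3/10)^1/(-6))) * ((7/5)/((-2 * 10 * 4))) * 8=21/500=0.04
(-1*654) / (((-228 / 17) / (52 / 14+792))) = 5160605 / 133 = 38801.54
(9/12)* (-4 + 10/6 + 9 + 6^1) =19/2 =9.50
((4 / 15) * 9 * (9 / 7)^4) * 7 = 78732 / 1715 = 45.91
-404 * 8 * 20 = -64640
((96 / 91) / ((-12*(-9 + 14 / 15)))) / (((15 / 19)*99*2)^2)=722 / 1618782165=0.00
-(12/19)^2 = -144/361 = -0.40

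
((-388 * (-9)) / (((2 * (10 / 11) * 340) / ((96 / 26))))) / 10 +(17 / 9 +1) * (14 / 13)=1292062 / 248625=5.20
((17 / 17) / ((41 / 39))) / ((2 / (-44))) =-858 / 41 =-20.93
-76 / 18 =-38 / 9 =-4.22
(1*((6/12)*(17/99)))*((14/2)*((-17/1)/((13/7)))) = -14161/2574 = -5.50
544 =544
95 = 95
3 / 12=1 / 4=0.25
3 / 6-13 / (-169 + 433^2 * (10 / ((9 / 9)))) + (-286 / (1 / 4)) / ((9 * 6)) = -698021353 / 33744978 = -20.69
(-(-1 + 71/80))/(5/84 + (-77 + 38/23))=-4347/2909140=-0.00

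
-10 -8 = -18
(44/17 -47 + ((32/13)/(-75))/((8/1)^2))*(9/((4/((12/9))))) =-1472267/11050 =-133.24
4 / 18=2 / 9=0.22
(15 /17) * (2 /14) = 15 /119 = 0.13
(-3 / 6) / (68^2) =-1 / 9248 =-0.00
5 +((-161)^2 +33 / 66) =51853 / 2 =25926.50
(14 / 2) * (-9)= -63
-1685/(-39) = 1685/39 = 43.21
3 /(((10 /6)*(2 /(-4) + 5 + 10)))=18 /145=0.12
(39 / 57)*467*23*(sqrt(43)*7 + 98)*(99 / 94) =96765669*sqrt(43) / 1786 + 677359683 / 893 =1113804.19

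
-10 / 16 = -5 / 8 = -0.62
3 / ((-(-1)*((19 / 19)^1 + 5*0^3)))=3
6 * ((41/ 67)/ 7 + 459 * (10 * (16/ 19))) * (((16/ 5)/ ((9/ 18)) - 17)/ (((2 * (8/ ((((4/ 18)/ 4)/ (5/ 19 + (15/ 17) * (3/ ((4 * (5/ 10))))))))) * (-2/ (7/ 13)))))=31034169239/ 214266000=144.84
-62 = -62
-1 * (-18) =18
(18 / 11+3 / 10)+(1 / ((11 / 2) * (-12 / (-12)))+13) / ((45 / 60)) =6439 / 330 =19.51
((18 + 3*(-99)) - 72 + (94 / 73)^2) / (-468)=1861643 / 2493972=0.75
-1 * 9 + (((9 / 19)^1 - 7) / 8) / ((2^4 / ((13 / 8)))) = -44179 / 4864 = -9.08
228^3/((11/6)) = 71114112/11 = 6464919.27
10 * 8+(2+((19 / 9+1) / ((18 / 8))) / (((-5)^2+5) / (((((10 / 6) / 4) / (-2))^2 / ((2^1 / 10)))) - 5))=22127302 / 269811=82.01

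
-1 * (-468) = 468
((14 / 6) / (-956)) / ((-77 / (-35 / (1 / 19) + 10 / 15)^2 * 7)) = 3972049 / 1987524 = 2.00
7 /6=1.17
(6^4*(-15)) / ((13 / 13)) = -19440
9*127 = 1143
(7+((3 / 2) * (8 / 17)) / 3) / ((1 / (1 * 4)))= 492 / 17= 28.94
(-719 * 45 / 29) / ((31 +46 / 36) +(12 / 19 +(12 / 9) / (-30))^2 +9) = -47304627750 / 1764771307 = -26.80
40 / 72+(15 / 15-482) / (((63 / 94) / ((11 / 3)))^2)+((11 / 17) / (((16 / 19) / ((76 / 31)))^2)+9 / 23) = -14390.26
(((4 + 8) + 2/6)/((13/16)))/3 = 5.06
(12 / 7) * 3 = 5.14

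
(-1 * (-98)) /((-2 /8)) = -392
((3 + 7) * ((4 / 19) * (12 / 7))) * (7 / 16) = 30 / 19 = 1.58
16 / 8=2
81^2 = 6561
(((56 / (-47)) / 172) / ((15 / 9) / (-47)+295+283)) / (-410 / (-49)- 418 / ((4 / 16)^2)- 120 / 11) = 11319 / 6318424721099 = 0.00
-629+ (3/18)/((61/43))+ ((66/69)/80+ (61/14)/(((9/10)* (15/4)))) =-6656535481/10606680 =-627.58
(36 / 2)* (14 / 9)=28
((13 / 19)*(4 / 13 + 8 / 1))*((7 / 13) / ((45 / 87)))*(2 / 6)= 2436 / 1235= 1.97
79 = 79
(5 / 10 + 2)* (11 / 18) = 55 / 36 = 1.53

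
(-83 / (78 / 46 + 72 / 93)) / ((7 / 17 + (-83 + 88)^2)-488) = 1006043 / 13848504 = 0.07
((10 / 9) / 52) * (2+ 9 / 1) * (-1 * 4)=-0.94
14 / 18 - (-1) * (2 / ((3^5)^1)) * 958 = 2105 / 243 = 8.66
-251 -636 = -887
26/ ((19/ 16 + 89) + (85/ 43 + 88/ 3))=0.21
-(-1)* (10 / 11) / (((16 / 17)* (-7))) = -85 / 616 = -0.14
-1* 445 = -445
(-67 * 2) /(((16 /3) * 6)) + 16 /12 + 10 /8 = -77 /48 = -1.60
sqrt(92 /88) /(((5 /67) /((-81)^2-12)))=438783 * sqrt(506) /110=89728.90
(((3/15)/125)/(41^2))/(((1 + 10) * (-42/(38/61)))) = -19/14804356875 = -0.00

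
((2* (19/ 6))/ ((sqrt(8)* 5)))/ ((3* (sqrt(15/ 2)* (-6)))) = -19* sqrt(15)/ 8100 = -0.01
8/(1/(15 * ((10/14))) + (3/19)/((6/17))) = 22800/1541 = 14.80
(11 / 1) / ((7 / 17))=187 / 7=26.71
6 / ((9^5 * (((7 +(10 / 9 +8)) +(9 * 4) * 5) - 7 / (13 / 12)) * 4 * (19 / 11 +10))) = 143 / 12520054494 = 0.00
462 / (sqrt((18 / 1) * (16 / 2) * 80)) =77 * sqrt(5) / 40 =4.30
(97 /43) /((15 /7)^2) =4753 /9675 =0.49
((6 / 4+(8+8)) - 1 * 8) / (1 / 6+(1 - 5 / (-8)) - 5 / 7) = 8.82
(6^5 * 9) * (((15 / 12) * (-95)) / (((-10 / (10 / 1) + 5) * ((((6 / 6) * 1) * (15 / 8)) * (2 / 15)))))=-8310600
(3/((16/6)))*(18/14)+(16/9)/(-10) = 3197/2520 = 1.27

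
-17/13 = -1.31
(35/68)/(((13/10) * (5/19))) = 665/442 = 1.50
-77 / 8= -9.62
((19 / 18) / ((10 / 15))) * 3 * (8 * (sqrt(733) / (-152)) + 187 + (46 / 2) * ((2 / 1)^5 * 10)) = 143393 / 4 - sqrt(733) / 4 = 35841.48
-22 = -22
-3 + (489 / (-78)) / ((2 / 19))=-3253 / 52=-62.56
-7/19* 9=-63/19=-3.32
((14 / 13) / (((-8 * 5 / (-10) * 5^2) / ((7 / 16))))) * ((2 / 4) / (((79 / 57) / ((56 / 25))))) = 19551 / 5135000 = 0.00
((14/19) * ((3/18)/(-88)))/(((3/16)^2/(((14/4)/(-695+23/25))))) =2450/12239667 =0.00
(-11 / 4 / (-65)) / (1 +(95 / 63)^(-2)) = 19855 / 675688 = 0.03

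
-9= -9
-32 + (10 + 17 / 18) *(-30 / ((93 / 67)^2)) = -202.41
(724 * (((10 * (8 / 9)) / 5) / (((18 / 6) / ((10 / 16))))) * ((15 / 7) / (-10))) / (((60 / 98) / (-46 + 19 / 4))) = 69685 / 18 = 3871.39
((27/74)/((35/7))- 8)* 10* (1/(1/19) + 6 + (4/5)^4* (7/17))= -784334061/393125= -1995.13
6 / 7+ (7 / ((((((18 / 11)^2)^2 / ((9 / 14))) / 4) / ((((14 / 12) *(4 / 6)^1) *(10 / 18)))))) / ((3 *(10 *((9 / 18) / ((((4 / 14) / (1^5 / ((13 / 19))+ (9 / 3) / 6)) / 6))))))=651816115 / 758897748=0.86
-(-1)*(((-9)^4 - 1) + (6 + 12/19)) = 124766/19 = 6566.63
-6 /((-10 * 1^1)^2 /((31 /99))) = -31 /1650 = -0.02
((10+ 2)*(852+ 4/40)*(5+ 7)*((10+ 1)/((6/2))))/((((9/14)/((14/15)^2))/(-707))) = -431025516.68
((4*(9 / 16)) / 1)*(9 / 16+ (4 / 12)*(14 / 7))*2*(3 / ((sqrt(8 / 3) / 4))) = 531*sqrt(6) / 32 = 40.65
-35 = -35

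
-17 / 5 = -3.40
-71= -71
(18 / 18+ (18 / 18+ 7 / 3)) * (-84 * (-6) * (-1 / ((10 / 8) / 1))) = -8736 / 5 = -1747.20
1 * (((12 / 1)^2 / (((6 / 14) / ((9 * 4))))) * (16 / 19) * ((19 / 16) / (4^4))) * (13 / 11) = 2457 / 44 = 55.84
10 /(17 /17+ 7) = 5 /4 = 1.25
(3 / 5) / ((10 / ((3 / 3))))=3 / 50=0.06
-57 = -57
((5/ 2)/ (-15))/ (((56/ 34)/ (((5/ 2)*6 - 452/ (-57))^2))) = -29040233/ 545832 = -53.20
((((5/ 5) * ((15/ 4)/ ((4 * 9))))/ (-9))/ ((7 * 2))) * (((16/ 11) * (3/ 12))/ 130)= -0.00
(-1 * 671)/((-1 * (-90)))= -671/90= -7.46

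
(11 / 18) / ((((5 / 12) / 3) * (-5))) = -22 / 25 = -0.88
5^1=5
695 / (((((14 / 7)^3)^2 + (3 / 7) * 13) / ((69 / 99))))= 111895 / 16071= 6.96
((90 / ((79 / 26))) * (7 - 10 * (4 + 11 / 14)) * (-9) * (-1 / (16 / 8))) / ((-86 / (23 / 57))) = 25.55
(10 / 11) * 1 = 10 / 11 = 0.91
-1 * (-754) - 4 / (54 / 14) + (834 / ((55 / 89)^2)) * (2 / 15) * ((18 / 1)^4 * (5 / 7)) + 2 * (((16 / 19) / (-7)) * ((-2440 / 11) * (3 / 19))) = 4506412429679222 / 206392725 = 21834163.15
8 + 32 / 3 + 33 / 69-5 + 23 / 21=7361 / 483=15.24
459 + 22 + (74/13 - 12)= 474.69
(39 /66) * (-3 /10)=-39 /220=-0.18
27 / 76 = 0.36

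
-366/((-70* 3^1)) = 61/35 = 1.74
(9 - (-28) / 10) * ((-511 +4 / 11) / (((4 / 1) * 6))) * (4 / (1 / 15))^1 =-331403 / 22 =-15063.77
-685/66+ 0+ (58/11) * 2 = 1/6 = 0.17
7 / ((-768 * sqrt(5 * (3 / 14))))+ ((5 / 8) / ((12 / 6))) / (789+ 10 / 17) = 85 / 214768 - 7 * sqrt(210) / 11520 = -0.01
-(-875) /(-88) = -875 /88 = -9.94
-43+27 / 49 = -2080 / 49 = -42.45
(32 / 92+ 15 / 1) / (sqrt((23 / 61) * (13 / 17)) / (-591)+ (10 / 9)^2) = 152086167 * sqrt(310063) / 9256329576667+ 115072336926900 / 9256329576667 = 12.44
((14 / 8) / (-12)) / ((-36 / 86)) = 0.35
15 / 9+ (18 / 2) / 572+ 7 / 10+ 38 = 346481 / 8580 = 40.38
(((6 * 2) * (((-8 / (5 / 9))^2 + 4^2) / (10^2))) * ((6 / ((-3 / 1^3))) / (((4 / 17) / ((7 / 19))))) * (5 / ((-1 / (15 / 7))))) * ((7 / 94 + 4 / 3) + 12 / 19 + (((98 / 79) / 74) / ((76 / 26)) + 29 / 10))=27569795437668 / 6199317625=4447.23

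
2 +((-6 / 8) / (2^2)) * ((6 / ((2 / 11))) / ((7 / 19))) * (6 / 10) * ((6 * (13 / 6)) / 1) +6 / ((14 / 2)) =-71759 / 560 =-128.14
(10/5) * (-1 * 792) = -1584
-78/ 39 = -2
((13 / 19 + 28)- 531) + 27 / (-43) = -410905 / 817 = -502.94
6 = 6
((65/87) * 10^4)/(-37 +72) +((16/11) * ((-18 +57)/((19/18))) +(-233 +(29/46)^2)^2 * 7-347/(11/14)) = 378553.20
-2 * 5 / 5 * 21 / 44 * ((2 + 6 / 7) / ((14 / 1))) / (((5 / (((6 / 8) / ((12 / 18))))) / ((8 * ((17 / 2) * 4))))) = -918 / 77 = -11.92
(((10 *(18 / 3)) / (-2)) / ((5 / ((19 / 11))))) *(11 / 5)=-114 / 5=-22.80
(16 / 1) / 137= 16 / 137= 0.12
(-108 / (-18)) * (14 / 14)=6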